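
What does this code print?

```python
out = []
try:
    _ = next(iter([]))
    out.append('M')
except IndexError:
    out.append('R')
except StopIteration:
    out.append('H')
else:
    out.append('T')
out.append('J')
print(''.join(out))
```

Execution trace: 'H' (except StopIteration) → 'J' (after the try/except). Output: HJ

Answer: HJ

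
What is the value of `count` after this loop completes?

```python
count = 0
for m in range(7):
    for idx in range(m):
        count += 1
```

Triangle number: 0+1+2+...+6
`count` takes the values: 0 → 1 → 2 → 3 → 4 → 5 → 6 → 7 → 8 → 9 → 10 → 11 → 12 → 13 → 14 → 15 → 16 → 17 → 18 → 19 → 20 → 21

Answer: 21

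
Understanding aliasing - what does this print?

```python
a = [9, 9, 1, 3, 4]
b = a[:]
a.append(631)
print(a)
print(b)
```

Key concept: slice [:] creates copy.
Step by step:
`a = [9, 9, 1, 3, 4]` → a = [9, 9, 1, 3, 4]
`b = a[:]` → b = [9, 9, 1, 3, 4]
`a.append(631)` → a = [9, 9, 1, 3, 4, 631]
`print(a)` → prints [9, 9, 1, 3, 4, 631]
`print(b)` → prints [9, 9, 1, 3, 4]

Answer:
[9, 9, 1, 3, 4, 631]
[9, 9, 1, 3, 4]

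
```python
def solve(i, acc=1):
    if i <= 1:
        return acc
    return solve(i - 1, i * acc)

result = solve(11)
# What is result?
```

Accumulator trace (n, acc): (11, 1) -> (10, 11) -> (9, 110) -> (8, 990) -> (7, 7920) -> (6, 55440) -> (5, 332640) -> (4, 1663200) -> (3, 6652800) -> (2, 19958400) -> (1, 39916800) -> return 39916800

Answer: 39916800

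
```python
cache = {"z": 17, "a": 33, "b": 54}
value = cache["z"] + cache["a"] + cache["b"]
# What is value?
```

Trace:
`cache = {"z": 17, "a": 33, "b": 54}` → cache = {'z': 17, 'a': 33, 'b': 54}
`value = cache["z"] + cache["a"] + cache["b"]` → value = 104
So value = 104

Answer: 104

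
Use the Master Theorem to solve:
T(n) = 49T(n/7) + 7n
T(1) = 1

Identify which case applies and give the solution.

a=49, b=7, f(n)=7n. log_7(49) = 2. Since c=1 < 2, Case 1 applies: T(n) = Θ(n^log_b(a)) = O(n^2).

Answer: O(n^2) - Case 1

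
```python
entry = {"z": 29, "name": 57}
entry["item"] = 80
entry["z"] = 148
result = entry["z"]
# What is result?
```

Trace:
`entry = {"z": 29, "name": 57}` → entry = {'z': 29, 'name': 57}
`entry["item"] = 80` → entry = {'z': 29, 'name': 57, 'item': 80}
`entry["z"] = 148` → entry = {'z': 148, 'name': 57, 'item': 80}
`result = entry["z"]` → result = 148
So result = 148

Answer: 148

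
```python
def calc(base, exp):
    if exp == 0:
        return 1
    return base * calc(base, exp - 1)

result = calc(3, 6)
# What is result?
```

calc(3, 6) = 3 * 3 * 3 * 3 * 3 * 3 = 729

Answer: 729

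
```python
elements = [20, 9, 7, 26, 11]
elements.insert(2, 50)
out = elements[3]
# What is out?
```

Trace:
`elements = [20, 9, 7, 26, 11]` → elements = [20, 9, 7, 26, 11]
`elements.insert(2, 50)` → elements = [20, 9, 50, 7, 26, 11]
`out = elements[3]` → out = 7
So out = 7

Answer: 7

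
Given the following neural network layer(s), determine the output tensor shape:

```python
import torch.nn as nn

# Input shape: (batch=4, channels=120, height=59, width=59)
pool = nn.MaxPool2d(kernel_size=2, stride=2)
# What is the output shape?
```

Input: (4, 120, 59, 59) -> Output: (4, 120, 29, 29)

Answer: (4, 120, 29, 29)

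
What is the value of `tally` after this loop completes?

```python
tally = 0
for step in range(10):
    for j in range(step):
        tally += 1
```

Triangle number: 0+1+2+...+9
`tally` takes the values: 0 → 1 → 2 → 3 → 4 → 5 → 6 → 7 → 8 → 9 → 10 → 11 → 12 → 13 → 14 → 15 → 16 → 17 → 18 → 19 → 20 → 21 → 22 → 23 → 24 → 25 → 26 → 27 → 28 → 29 → … → 41 → 42 → 43 → 44 → 45

Answer: 45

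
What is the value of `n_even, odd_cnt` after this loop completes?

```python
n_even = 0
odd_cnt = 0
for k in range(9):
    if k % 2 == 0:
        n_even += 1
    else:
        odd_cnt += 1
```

Count evens and odds in range(9)
`n_even, odd_cnt` takes the values: (0, 0) → (1, 0) → (1, 1) → (2, 1) → (2, 2) → (3, 2) → (3, 3) → (4, 3) → (4, 4) → (5, 4)

Answer: 5, 4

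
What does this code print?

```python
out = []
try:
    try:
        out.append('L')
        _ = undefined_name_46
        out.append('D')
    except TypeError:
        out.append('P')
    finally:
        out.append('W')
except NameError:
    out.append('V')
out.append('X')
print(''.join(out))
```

Execution trace: 'L' (inner try body) → 'W' (inner finally) → 'V' (outer except NameError) → 'X' (after the try/except). Output: LWVX

Answer: LWVX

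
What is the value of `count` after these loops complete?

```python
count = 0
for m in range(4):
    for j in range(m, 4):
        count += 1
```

Upper triangle: 4 + 3 + ... + 1
`count` takes the values: 0 → 1 → 2 → 3 → 4 → 5 → 6 → 7 → 8 → 9 → 10

Answer: 10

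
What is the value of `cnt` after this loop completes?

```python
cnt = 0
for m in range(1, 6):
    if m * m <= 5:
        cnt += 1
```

Count numbers where m² ≤ 5
`cnt` takes the values: 0 → 1 → 2

Answer: 2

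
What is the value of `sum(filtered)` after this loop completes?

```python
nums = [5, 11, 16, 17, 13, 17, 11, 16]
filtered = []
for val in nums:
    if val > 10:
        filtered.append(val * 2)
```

Sum of doubled values > 10
`filtered` takes the values: [] → [22] → [22, 32] → [22, 32, 34] → [22, 32, 34, 26] → [22, 32, 34, 26, 34] → [22, 32, 34, 26, 34, 22] → [22, 32, 34, 26, 34, 22, 32]
So `sum(filtered)` = 202

Answer: 202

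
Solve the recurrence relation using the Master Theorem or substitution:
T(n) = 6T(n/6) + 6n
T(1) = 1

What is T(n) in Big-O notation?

By Master Theorem: a=6, b=6, f(n)=6n. Since log_6(6) = 1 and f(n) = Θ(n^1), Case 2 applies. T(n) = O(n log n).

Answer: O(n log n)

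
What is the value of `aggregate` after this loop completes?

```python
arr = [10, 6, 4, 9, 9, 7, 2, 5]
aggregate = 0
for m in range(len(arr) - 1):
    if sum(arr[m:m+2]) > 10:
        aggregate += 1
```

Count windows with sum > 10
`aggregate` takes the values: 0 → 1 → 2 → 3 → 4

Answer: 4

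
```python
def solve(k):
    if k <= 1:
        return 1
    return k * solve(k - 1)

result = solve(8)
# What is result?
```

solve(8) = 8 * 7 * 6 * 5 * 4 * 3 * 2 * 1 = 40320

Answer: 40320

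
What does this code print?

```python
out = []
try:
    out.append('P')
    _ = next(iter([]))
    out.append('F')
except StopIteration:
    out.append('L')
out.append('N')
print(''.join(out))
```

Execution trace: 'P' (try body) → 'L' (except StopIteration) → 'N' (after the try/except). Output: PLN

Answer: PLN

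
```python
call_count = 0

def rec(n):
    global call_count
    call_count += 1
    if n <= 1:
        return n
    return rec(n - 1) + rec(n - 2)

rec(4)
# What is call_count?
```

Calls(n) = 1 + Calls(n-1) + Calls(n-2); Calls(0)=Calls(1)=1. For n=4 this gives 9.

Answer: 9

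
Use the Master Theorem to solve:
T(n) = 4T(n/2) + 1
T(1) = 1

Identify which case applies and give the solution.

a=4, b=2, f(n)=1. log_2(4) = 2. Since c=0 < 2, Case 1 applies: T(n) = Θ(n^log_b(a)) = O(n^2).

Answer: O(n^2) - Case 1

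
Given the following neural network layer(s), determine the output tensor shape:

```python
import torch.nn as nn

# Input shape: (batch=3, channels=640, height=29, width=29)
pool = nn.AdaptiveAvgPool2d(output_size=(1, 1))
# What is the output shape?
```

Input: (3, 640, 29, 29) -> Output: (3, 640, 1, 1)

Answer: (3, 640, 1, 1)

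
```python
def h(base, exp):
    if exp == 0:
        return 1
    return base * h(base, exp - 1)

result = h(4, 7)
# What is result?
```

h(4, 7) = 4 * 4 * 4 * 4 * 4 * 4 * 4 = 16384

Answer: 16384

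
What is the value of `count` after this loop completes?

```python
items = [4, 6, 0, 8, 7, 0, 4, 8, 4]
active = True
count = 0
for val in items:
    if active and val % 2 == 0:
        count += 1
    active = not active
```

Count even values at even positions
`count` takes the values: 0 → 1 → 2 → 3 → 4

Answer: 4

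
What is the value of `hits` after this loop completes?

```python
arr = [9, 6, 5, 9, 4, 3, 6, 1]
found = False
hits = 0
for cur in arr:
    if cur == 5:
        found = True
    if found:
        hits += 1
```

Count elements after first 5 in [9, 6, 5, 9, 4, 3, 6, 1]
`hits` takes the values: 0 → 1 → 2 → 3 → 4 → 5 → 6

Answer: 6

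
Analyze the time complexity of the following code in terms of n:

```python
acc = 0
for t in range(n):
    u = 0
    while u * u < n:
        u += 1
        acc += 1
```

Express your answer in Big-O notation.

Each loop level contributes: n × √n. Multiplying the contributions gives O(n√n).

Answer: O(n√n)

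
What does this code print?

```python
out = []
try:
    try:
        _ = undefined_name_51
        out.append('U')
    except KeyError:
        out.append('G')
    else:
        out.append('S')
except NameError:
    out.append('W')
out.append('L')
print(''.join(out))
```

Execution trace: 'W' (outer except NameError) → 'L' (after the try/except). Output: WL

Answer: WL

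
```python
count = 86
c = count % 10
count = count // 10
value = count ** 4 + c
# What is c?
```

Trace:
`count = 86` → count = 86
`c = count % 10` → c = 6
`count = count // 10` → count = 8
`value = count ** 4 + c` → value = 4102
So c = 6

Answer: 6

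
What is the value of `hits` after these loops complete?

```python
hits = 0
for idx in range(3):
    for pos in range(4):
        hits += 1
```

3 * 4 = 12
`hits` takes the values: 0 → 1 → 2 → 3 → 4 → 5 → 6 → 7 → 8 → 9 → 10 → 11 → 12

Answer: 12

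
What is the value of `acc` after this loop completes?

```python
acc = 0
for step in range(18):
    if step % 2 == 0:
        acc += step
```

Sum of even numbers 0 to 17
`acc` takes the values: 0 → 2 → 6 → 12 → 20 → 30 → 42 → 56 → 72

Answer: 72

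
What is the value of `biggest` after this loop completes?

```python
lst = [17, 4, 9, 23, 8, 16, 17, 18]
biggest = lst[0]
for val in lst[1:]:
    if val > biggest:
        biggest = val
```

Maximum of [17, 4, 9, 23, 8, 16, 17, 18]
`biggest` takes the values: 17 → 23

Answer: 23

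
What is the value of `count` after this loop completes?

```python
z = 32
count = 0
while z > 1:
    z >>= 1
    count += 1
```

Count right shifts until 1
`count` takes the values: 0 → 1 → 2 → 3 → 4 → 5

Answer: 5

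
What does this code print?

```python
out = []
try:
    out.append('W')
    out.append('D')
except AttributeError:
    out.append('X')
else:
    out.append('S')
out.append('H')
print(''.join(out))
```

Execution trace: 'W' (try body) → 'D' (try body, no exception) → 'S' (else) → 'H' (after the try/except). Output: WDSH

Answer: WDSH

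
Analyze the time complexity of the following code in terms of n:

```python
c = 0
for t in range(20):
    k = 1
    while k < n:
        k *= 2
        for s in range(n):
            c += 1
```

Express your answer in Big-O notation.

Each loop level contributes: 1 × log n × n. Multiplying the contributions gives O(n log n).

Answer: O(n log n)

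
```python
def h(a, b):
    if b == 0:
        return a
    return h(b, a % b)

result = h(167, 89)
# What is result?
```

h(167, 89) -> h(89, 78) -> h(78, 11) -> h(11, 1) -> h(1, 0) -> 1

Answer: 1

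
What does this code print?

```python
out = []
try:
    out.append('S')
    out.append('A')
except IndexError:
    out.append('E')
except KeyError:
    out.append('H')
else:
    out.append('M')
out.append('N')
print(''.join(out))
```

Execution trace: 'S' (try body) → 'A' (try body, no exception) → 'M' (else) → 'N' (after the try/except). Output: SAMN

Answer: SAMN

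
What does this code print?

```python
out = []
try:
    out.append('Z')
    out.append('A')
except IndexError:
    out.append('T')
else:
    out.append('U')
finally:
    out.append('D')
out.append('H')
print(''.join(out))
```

Execution trace: 'Z' (try body) → 'A' (try body, no exception) → 'U' (else) → 'D' (finally) → 'H' (after the try/except). Output: ZAUDH

Answer: ZAUDH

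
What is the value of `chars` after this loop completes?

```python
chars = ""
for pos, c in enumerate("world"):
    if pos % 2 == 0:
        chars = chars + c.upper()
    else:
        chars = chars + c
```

Uppercase even positions in 'world'
`chars` takes the values: "" → "W" → "Wo" → "WoR" → "WoRl" → "WoRlD"

Answer: "WoRlD"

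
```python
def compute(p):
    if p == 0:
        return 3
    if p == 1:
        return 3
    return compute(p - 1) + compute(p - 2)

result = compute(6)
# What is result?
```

Build up from base cases: compute(0)=3, compute(1)=3, compute(2)=6, compute(3)=9, compute(4)=15, compute(5)=24, compute(6)=39

Answer: 39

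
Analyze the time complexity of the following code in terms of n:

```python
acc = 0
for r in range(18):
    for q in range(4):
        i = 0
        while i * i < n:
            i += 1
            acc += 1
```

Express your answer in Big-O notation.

Each loop level contributes: 1 × 1 × √n. Multiplying the contributions gives O(√n).

Answer: O(√n)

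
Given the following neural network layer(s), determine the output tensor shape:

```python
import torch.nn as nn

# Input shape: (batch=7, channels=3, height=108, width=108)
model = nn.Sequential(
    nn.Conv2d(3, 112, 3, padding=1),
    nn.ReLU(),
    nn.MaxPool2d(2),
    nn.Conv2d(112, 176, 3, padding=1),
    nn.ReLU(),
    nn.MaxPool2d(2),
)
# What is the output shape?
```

Input: (7, 3, 108, 108) -> after first Conv2d: (7, 112, 108, 108) -> after first MaxPool2d: (7, 112, 54, 54) -> after second Conv2d: (7, 176, 54, 54) -> Output: (7, 176, 27, 27)

Answer: (7, 176, 27, 27)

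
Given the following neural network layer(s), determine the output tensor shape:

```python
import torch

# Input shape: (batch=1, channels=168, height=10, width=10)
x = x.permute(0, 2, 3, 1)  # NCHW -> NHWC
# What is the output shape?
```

Input: (1, 168, 10, 10) -> Output: (1, 10, 10, 168)

Answer: (1, 10, 10, 168)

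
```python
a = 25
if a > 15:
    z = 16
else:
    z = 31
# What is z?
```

Trace:
`a = 25` → a = 25
`if a > 15: ...` → a > 15 is True → z = 16
So z = 16

Answer: 16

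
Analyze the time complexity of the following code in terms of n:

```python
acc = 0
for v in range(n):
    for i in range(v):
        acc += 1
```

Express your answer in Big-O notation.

Each loop level contributes: n × n. Multiplying the contributions gives O(n^2).

Answer: O(n^2)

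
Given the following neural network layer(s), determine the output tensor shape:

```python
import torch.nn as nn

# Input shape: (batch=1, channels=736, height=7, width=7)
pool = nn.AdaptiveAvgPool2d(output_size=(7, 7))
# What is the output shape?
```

Input: (1, 736, 7, 7) -> Output: (1, 736, 7, 7)

Answer: (1, 736, 7, 7)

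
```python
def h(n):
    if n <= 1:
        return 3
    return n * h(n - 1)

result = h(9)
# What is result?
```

h(9) = 9 * 8 * 7 * 6 * 5 * 4 * 3 * 2 * 3 = 1088640

Answer: 1088640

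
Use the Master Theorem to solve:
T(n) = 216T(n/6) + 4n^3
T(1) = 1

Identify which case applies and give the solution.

a=216, b=6, f(n)=4n^3. log_6(216) = 3. Since c=3 = 3, Case 2 applies: T(n) = Θ(n^log_b(a) · log n) = O(n^3 log n).

Answer: O(n^3 log n) - Case 2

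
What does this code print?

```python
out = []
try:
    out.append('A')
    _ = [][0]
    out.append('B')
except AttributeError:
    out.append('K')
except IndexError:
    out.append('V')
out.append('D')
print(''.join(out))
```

Execution trace: 'A' (try body) → 'V' (except IndexError) → 'D' (after the try/except). Output: AVD

Answer: AVD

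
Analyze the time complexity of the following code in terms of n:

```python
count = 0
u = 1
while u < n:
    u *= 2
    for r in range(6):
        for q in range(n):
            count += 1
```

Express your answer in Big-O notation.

Each loop level contributes: log n × 1 × n. Multiplying the contributions gives O(n log n).

Answer: O(n log n)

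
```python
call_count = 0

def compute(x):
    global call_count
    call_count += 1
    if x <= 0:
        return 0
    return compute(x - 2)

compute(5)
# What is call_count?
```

Linear recursion stepping by 2: 4 calls from x=5 down to ≤0.

Answer: 4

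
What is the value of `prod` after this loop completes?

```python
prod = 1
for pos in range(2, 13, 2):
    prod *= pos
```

Product of even numbers 2 to 12
`prod` takes the values: 1 → 2 → 8 → 48 → 384 → 3840 → 46080

Answer: 46080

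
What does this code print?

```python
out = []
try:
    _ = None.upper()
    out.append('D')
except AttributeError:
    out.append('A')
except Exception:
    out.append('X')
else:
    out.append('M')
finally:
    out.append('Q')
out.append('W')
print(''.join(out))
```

Execution trace: 'A' (except AttributeError) → 'Q' (finally) → 'W' (after the try/except). Output: AQW

Answer: AQW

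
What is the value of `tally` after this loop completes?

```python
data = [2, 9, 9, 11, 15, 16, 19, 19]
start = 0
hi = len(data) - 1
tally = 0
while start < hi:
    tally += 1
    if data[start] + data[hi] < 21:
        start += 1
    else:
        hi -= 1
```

Steps to find pair summing to 21
`tally` takes the values: 0 → 1 → 2 → 3 → 4 → 5 → 6 → 7

Answer: 7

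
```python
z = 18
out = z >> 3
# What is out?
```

Trace:
`z = 18` → z = 18
`out = z >> 3` → out = 2
So out = 2

Answer: 2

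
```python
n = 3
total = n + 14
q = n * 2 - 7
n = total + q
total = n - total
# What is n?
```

Trace:
`n = 3` → n = 3
`total = n + 14` → total = 17
`q = n * 2 - 7` → q = -1
`n = total + q` → n = 16
`total = n - total` → total = -1
So n = 16

Answer: 16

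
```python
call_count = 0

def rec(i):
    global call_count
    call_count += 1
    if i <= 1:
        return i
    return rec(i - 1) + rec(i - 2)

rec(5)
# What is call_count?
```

Calls(i) = 1 + Calls(i-1) + Calls(i-2); Calls(0)=Calls(1)=1. For i=5 this gives 15.

Answer: 15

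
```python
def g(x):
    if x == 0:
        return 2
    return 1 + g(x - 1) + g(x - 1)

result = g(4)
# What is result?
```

g(x) = 1 + 2·g(x-1), g(0)=2. Closed form: (2+1)·2^4 - 1 = 47.

Answer: 47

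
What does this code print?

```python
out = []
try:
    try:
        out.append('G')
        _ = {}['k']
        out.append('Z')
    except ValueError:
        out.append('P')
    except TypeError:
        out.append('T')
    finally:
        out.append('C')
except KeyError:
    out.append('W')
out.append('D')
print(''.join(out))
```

Execution trace: 'G' (inner try body) → 'C' (inner finally) → 'W' (outer except KeyError) → 'D' (after the try/except). Output: GCWD

Answer: GCWD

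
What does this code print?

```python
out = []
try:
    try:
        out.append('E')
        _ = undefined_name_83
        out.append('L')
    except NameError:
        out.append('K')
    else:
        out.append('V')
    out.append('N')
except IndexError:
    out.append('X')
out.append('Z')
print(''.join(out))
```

Execution trace: 'E' (inner try body) → 'K' (inner except NameError) → 'N' (try body, no exception) → 'Z' (after the try/except). Output: EKNZ

Answer: EKNZ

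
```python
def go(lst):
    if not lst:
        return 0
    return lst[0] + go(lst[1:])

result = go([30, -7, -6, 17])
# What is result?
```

30 + (-7) + (-6) + 17 + 0 = 34

Answer: 34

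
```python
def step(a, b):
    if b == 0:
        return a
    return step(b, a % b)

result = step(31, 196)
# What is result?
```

step(31, 196) -> step(196, 31) -> step(31, 10) -> step(10, 1) -> step(1, 0) -> 1

Answer: 1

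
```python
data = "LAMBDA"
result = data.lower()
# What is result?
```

Trace:
`data = "LAMBDA"` → data = 'LAMBDA'
`result = data.lower()` → result = 'lambda'
So result = 'lambda'

Answer: 'lambda'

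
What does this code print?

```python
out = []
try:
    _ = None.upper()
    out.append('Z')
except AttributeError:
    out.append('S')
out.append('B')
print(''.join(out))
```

Execution trace: 'S' (except AttributeError) → 'B' (after the try/except). Output: SB

Answer: SB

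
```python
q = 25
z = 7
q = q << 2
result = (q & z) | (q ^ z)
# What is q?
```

Trace:
`q = 25` → q = 25
`z = 7` → z = 7
`q = q << 2` → q = 100
`result = (q & z) | (q ^ z)` → result = 103
So q = 100

Answer: 100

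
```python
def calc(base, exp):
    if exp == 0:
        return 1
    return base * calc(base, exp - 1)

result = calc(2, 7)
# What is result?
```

calc(2, 7) = 2 * 2 * 2 * 2 * 2 * 2 * 2 = 128

Answer: 128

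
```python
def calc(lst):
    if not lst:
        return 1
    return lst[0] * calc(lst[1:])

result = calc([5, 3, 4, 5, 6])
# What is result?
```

Product over [5, 3, 4, 5, 6] = 5 * 3 * 4 * 5 * 6 = 1800

Answer: 1800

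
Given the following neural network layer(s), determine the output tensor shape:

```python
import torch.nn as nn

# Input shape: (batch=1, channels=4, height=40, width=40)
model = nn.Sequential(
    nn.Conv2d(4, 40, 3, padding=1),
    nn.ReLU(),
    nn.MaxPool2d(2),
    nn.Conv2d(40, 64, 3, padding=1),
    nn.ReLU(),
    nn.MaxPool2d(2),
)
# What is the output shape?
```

Input: (1, 4, 40, 40) -> after first Conv2d: (1, 40, 40, 40) -> after first MaxPool2d: (1, 40, 20, 20) -> after second Conv2d: (1, 64, 20, 20) -> Output: (1, 64, 10, 10)

Answer: (1, 64, 10, 10)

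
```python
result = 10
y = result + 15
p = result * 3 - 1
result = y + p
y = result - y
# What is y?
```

Trace:
`result = 10` → result = 10
`y = result + 15` → y = 25
`p = result * 3 - 1` → p = 29
`result = y + p` → result = 54
`y = result - y` → y = 29
So y = 29

Answer: 29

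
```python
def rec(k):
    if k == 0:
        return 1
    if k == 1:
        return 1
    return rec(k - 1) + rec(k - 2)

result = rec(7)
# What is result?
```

Build up from base cases: rec(0)=1, rec(1)=1, rec(2)=2, rec(3)=3, rec(4)=5, rec(5)=8, rec(6)=13, ..., rec(7)=21

Answer: 21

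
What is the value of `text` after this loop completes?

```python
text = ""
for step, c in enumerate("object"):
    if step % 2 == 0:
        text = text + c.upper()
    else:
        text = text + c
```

Uppercase even positions in 'object'
`text` takes the values: "" → "O" → "Ob" → "ObJ" → "ObJe" → "ObJeC" → "ObJeCt"

Answer: "ObJeCt"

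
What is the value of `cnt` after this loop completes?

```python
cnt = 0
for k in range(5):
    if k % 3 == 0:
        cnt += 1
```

Count numbers divisible by 3 in range(5)
`cnt` takes the values: 0 → 1 → 2

Answer: 2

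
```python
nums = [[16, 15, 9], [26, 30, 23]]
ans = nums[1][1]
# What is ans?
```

Trace:
`nums = [[16, 15, 9], [26, 30, 23]]` → nums = [[16, 15, 9], [26, 30, 23]]
`ans = nums[1][1]` → ans = 30
So ans = 30

Answer: 30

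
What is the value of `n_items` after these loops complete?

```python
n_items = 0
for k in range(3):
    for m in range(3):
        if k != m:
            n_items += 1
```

3² - 3 (exclude diagonal)
`n_items` takes the values: 0 → 1 → 2 → 3 → 4 → 5 → 6

Answer: 6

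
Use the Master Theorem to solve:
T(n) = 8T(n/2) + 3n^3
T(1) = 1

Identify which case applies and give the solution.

a=8, b=2, f(n)=3n^3. log_2(8) = 3. Since c=3 = 3, Case 2 applies: T(n) = Θ(n^log_b(a) · log n) = O(n^3 log n).

Answer: O(n^3 log n) - Case 2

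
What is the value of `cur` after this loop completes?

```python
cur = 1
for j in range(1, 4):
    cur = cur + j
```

Start at 1, add 1 through 3
`cur` takes the values: 1 → 2 → 4 → 7

Answer: 7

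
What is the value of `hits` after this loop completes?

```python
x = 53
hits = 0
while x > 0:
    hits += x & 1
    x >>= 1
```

Count set bits in 53 (binary: 0b110101)
`hits` takes the values: 0 → 1 → 2 → 3 → 4

Answer: 4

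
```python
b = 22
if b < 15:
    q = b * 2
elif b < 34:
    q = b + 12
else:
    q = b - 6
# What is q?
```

Trace:
`b = 22` → b = 22
`if b < 15: ...` → b < 15 is False, b < 34 is True → q = 34
So q = 34

Answer: 34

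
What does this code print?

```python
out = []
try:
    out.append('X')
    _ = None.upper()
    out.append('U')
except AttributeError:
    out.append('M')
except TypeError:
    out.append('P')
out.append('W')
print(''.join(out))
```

Execution trace: 'X' (try body) → 'M' (except AttributeError) → 'W' (after the try/except). Output: XMW

Answer: XMW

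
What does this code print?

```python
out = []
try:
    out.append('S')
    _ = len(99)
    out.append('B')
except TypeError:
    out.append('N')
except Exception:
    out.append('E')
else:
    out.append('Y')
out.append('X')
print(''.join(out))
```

Execution trace: 'S' (try body) → 'N' (except TypeError) → 'X' (after the try/except). Output: SNX

Answer: SNX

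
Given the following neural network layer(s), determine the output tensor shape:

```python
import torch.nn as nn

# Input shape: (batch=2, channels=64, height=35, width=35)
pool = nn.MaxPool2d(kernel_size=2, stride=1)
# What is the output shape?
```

Input: (2, 64, 35, 35) -> Output: (2, 64, 34, 34)

Answer: (2, 64, 34, 34)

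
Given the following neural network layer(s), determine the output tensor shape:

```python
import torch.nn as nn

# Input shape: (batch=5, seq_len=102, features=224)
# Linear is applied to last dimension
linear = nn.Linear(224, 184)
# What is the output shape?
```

Input: (5, 102, 224) -> Output: (5, 102, 184)

Answer: (5, 102, 184)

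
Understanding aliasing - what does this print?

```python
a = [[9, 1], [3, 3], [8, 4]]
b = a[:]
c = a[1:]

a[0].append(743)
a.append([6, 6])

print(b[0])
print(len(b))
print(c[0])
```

Key concept: slice with nested mutation.
Step by step:
`a = [[9, 1], [3, 3], [8, 4]]` → a = [[9, 1], [3, 3], [8, 4]]
`b = a[:]` → b = [[9, 1], [3, 3], [8, 4]]
`c = a[1:]` → c = [[3, 3], [8, 4]]
`a[0].append(743)` → a = [[9, 1, 743], [3, 3], [8, 4]]; b = [[9, 1, 743], [3, 3], [8, 4]]
`a.append([6, 6])` → a = [[9, 1, 743], [3, 3], [8, 4], [6, 6]]
`print(b[0])` → prints [9, 1, 743]
`print(len(b))` → prints 3
`print(c[0])` → prints [3, 3]

Answer:
[9, 1, 743]
3
[3, 3]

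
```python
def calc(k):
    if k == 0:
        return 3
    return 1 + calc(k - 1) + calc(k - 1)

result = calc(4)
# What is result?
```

calc(k) = 1 + 2·calc(k-1), calc(0)=3. Closed form: (3+1)·2^4 - 1 = 63.

Answer: 63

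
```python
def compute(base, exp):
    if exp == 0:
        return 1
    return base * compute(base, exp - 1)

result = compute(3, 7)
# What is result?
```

compute(3, 7) = 3 * 3 * 3 * 3 * 3 * 3 * 3 = 2187

Answer: 2187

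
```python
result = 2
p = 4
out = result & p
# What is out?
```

Trace:
`result = 2` → result = 2
`p = 4` → p = 4
`out = result & p` → out = 0
So out = 0

Answer: 0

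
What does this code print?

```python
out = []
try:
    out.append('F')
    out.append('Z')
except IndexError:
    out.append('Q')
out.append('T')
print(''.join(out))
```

Execution trace: 'F' (try body) → 'Z' (try body, no exception) → 'T' (after the try/except). Output: FZT

Answer: FZT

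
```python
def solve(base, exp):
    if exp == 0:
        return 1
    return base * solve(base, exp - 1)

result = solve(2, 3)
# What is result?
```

solve(2, 3) = 2 * 2 * 2 = 8

Answer: 8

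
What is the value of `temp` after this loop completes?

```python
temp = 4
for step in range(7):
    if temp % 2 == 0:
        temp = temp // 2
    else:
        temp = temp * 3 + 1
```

Collatz-style transformation from 4
`temp` takes the values: 4 → 2 → 1 → 4 → 2 → 1 → 4 → 2

Answer: 2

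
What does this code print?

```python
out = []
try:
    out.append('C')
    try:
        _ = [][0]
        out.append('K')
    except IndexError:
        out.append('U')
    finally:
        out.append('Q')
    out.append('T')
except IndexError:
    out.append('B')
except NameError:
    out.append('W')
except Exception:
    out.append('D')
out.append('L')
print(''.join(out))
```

Execution trace: 'C' (try body) → 'U' (inner except IndexError) → 'Q' (inner finally) → 'T' (try body, no exception) → 'L' (after the try/except). Output: CUQTL

Answer: CUQTL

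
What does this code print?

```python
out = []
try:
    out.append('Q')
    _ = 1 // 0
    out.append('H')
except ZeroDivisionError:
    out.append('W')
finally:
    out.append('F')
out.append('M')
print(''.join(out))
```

Execution trace: 'Q' (try body) → 'W' (except ZeroDivisionError) → 'F' (finally) → 'M' (after the try/except). Output: QWFM

Answer: QWFM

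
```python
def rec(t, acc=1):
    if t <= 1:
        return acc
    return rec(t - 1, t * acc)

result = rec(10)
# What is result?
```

Accumulator trace (n, acc): (10, 1) -> (9, 10) -> (8, 90) -> (7, 720) -> (6, 5040) -> (5, 30240) -> (4, 151200) -> (3, 604800) -> (2, 1814400) -> (1, 3628800) -> return 3628800

Answer: 3628800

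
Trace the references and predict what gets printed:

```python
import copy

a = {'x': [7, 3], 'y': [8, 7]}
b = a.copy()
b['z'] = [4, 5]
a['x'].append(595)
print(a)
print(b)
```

Key concept: shallow copy of dict with mutable values.
Step by step:
`a = {'x': [7, 3], 'y': [8, 7]}` → a = {'x': [7, 3], 'y': [8, 7]}
`b = a.copy()` → b = {'x': [7, 3], 'y': [8, 7]}
`b['z'] = [4, 5]` → b = {'x': [7, 3], 'y': [8, 7], 'z': [4, 5]}
`a['x'].append(595)` → a = {'x': [7, 3, 595], 'y': [8, 7]}; b = {'x': [7, 3, 595], 'y': [8, 7], 'z': [4, 5]}
`print(a)` → prints {'x': [7, 3, 595], 'y': [8, 7]}
`print(b)` → prints {'x': [7, 3, 595], 'y': [8, 7], 'z': [4, 5]}

Answer:
{'x': [7, 3, 595], 'y': [8, 7]}
{'x': [7, 3, 595], 'y': [8, 7], 'z': [4, 5]}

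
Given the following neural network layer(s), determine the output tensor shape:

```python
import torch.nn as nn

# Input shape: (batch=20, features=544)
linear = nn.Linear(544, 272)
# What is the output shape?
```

Input: (20, 544) -> Output: (20, 272)

Answer: (20, 272)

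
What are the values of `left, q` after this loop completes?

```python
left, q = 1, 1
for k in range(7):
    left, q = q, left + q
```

Fibonacci: after 7 iterations
`left, q` takes the values: (1, 1) → (1, 2) → (2, 3) → (3, 5) → (5, 8) → (8, 13) → (13, 21) → (21, 34)

Answer: 21, 34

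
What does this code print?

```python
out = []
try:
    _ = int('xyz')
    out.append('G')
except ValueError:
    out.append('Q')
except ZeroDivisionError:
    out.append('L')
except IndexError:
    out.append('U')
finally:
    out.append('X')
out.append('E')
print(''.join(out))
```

Execution trace: 'Q' (except ValueError) → 'X' (finally) → 'E' (after the try/except). Output: QXE

Answer: QXE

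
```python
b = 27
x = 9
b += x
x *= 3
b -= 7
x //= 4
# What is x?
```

Trace:
`b = 27` → b = 27
`x = 9` → x = 9
`b += x` → b = 36
`x *= 3` → x = 27
`b -= 7` → b = 29
`x //= 4` → x = 6
So x = 6

Answer: 6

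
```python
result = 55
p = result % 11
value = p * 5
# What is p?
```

Trace:
`result = 55` → result = 55
`p = result % 11` → p = 0
`value = p * 5` → value = 0
So p = 0

Answer: 0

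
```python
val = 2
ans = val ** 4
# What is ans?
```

Trace:
`val = 2` → val = 2
`ans = val ** 4` → ans = 16
So ans = 16

Answer: 16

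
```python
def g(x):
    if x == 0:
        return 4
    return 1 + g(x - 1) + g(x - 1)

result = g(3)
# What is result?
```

g(x) = 1 + 2·g(x-1), g(0)=4. Closed form: (4+1)·2^3 - 1 = 39.

Answer: 39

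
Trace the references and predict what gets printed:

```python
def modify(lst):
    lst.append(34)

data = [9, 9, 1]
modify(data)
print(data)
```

Key concept: function modifies passed list.
Step by step:
`data = [9, 9, 1]` → data = [9, 9, 1]
`modify(data)` → data = [9, 9, 1, 34]
`print(data)` → prints [9, 9, 1, 34]

Answer: [9, 9, 1, 34]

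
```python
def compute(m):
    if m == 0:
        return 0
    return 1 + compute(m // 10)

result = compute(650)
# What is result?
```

Count of digits of 650: 3

Answer: 3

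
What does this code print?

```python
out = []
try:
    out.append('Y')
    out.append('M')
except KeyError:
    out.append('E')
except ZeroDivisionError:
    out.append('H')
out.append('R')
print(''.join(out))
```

Execution trace: 'Y' (try body) → 'M' (try body, no exception) → 'R' (after the try/except). Output: YMR

Answer: YMR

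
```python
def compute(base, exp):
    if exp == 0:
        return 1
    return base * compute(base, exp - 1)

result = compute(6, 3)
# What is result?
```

compute(6, 3) = 6 * 6 * 6 = 216

Answer: 216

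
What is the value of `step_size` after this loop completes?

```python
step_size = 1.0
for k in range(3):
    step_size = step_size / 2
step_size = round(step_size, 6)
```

Halving LR 3 times: 1 / 2^3
`step_size` takes the values: 1.0 → 0.5 → 0.25 → 0.125

Answer: 0.125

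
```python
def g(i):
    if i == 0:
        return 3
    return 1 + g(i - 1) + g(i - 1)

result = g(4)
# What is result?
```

g(i) = 1 + 2·g(i-1), g(0)=3. Closed form: (3+1)·2^4 - 1 = 63.

Answer: 63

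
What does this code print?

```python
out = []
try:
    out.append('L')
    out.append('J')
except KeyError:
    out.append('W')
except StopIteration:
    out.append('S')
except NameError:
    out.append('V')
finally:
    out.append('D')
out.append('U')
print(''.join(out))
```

Execution trace: 'L' (try body) → 'J' (try body, no exception) → 'D' (finally) → 'U' (after the try/except). Output: LJDU

Answer: LJDU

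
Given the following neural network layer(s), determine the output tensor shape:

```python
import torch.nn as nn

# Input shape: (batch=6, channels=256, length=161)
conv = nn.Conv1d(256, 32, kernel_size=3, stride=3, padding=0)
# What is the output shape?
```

Input: (6, 256, 161) -> Output: (6, 32, 53)

Answer: (6, 32, 53)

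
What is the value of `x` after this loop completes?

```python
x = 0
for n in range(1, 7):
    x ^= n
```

XOR of 1 to 6
`x` takes the values: 0 → 1 → 3 → 0 → 4 → 1 → 7

Answer: 7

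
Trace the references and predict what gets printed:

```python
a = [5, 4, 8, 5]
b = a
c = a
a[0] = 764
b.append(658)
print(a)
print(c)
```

Key concept: multiple aliases.
Step by step:
`a = [5, 4, 8, 5]` → a = [5, 4, 8, 5]
`b = a` → b = [5, 4, 8, 5] (same object as a)
`c = a` → c = [5, 4, 8, 5] (same object as a, b)
`a[0] = 764` → a = [764, 4, 8, 5] (same object as b, c); b = [764, 4, 8, 5] (same object as a, c); c = [764, 4, 8, 5] (same object as a, b)
`b.append(658)` → a = [764, 4, 8, 5, 658] (same object as b, c); b = [764, 4, 8, 5, 658] (same object as a, c); c = [764, 4, 8, 5, 658] (same object as a, b)
`print(a)` → prints [764, 4, 8, 5, 658]
`print(c)` → prints [764, 4, 8, 5, 658]

Answer:
[764, 4, 8, 5, 658]
[764, 4, 8, 5, 658]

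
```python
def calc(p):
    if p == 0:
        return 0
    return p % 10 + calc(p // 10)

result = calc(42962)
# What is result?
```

Sum of digits of 42962: 2 + 6 + 9 + 2 + 4 = 23

Answer: 23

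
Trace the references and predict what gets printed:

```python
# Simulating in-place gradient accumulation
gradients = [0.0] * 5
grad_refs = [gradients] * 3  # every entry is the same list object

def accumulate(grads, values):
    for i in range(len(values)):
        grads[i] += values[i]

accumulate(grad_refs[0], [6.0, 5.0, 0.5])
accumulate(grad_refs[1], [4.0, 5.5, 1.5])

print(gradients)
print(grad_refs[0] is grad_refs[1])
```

Key concept: gradient accumulation aliasing.
Step by step:
`gradients = [0.0] * 5` → gradients = [0.0, 0.0, 0.0, 0.0, 0.0]
`grad_refs = [gradients] * 3` → grad_refs = [[0.0, 0.0, 0.0, 0.0, 0.0], [0.0, 0.0, 0.0, 0.0, 0.0], [0.0, 0.0, 0.0, 0.0, 0.0]]
`accumulate(grad_refs[0], [6.0, 5.0, 0.5])` → gradients = [6.0, 5.0, 0.5, 0.0, 0.0]; grad_refs = [[6.0, 5.0, 0.5, 0.0, 0.0], [6.0, 5.0, 0.5, 0.0, 0.0], [6.0, 5.0, 0.5, 0.0, 0.0]]
`accumulate(grad_refs[1], [4.0, 5.5, 1.5])` → gradients = [10.0, 10.5, 2.0, 0.0, 0.0]; grad_refs = [[10.0, 10.5, 2.0, 0.0, 0.0], [10.0, 10.5, 2.0, 0.0, 0.0], [10.0, 10.5, 2.0, 0.0, 0.0]]
`print(gradients)` → prints [10.0, 10.5, 2.0, 0.0, 0.0]
`print(grad_refs[0] is grad_refs[1])` → prints True

Answer:
[10.0, 10.5, 2.0, 0.0, 0.0]
True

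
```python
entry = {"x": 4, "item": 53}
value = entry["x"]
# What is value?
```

Trace:
`entry = {"x": 4, "item": 53}` → entry = {'x': 4, 'item': 53}
`value = entry["x"]` → value = 4
So value = 4

Answer: 4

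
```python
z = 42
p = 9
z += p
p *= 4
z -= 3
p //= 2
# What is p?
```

Trace:
`z = 42` → z = 42
`p = 9` → p = 9
`z += p` → z = 51
`p *= 4` → p = 36
`z -= 3` → z = 48
`p //= 2` → p = 18
So p = 18

Answer: 18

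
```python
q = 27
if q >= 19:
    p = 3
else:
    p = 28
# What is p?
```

Trace:
`q = 27` → q = 27
`if q >= 19: ...` → q >= 19 is True → p = 3
So p = 3

Answer: 3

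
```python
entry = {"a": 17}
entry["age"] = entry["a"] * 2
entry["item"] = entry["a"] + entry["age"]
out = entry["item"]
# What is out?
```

Trace:
`entry = {"a": 17}` → entry = {'a': 17}
`entry["age"] = entry["a"] * 2` → entry = {'a': 17, 'age': 34}
`entry["item"] = entry["a"] + entry["age"]` → entry = {'a': 17, 'age': 34, 'item': 51}
`out = entry["item"]` → out = 51
So out = 51

Answer: 51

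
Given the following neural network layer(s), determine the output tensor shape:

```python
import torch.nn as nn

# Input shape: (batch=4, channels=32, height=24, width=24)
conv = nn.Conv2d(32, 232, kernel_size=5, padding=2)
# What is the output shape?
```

Input: (4, 32, 24, 24) -> Output: (4, 232, 24, 24)

Answer: (4, 232, 24, 24)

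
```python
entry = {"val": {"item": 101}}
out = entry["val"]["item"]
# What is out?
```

Trace:
`entry = {"val": {"item": 101}}` → entry = {'val': {'item': 101}}
`out = entry["val"]["item"]` → out = 101
So out = 101

Answer: 101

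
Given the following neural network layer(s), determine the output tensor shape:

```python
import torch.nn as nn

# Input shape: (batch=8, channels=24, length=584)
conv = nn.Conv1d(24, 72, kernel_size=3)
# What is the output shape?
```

Input: (8, 24, 584) -> Output: (8, 72, 582)

Answer: (8, 72, 582)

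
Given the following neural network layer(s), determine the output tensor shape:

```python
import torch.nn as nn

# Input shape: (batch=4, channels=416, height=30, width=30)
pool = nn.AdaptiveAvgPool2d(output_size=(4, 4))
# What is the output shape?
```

Input: (4, 416, 30, 30) -> Output: (4, 416, 4, 4)

Answer: (4, 416, 4, 4)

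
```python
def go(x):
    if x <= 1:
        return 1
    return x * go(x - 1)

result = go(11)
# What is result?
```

go(11) = 11 * 10 * 9 * 8 * 7 * 6 * 5 * 4 * 3 * 2 * 1 = 39916800

Answer: 39916800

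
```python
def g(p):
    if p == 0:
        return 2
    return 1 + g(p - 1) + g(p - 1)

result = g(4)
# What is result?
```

g(p) = 1 + 2·g(p-1), g(0)=2. Closed form: (2+1)·2^4 - 1 = 47.

Answer: 47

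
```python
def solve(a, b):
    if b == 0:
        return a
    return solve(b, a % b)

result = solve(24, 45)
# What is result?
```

solve(24, 45) -> solve(45, 24) -> solve(24, 21) -> solve(21, 3) -> solve(3, 0) -> 3

Answer: 3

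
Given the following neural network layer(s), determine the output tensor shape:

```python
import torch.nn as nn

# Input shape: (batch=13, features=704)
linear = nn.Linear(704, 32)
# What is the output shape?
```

Input: (13, 704) -> Output: (13, 32)

Answer: (13, 32)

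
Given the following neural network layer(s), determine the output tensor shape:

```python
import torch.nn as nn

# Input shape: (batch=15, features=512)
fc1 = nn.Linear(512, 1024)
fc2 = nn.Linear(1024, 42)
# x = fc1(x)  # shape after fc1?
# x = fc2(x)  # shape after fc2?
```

Input: (15, 512) -> after fc1: (15, 1024) -> Output: (15, 42)

Answer: (15, 42)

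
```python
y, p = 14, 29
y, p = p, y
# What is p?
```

Trace:
`y, p = 14, 29` → y = 14; p = 29
`y, p = p, y` → y = 29; p = 14
So p = 14

Answer: 14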